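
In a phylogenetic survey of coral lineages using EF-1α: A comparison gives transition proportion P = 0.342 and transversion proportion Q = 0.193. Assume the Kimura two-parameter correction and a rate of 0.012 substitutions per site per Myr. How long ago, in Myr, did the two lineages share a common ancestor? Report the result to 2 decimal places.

Under the Kimura two-parameter model, d = −½ ln(1 − 2P − Q) − ¼ ln(1 − 2Q).
1 − 2P − Q = 0.123, giving −½ ln(0.123) = 1.047785.
1 − 2Q = 0.614, giving −¼ ln(0.614) = 0.121940.
d = 1.047785 + 0.121940 = 1.169725.
Under a molecular clock d = 2μt, so t = d/(2μ) = 1.169725 / (2 × 0.012) = 48.74 Myr.

48.74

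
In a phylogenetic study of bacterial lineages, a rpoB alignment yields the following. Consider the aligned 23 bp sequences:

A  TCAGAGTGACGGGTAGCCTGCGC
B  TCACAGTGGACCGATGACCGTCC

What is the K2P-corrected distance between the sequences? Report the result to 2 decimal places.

Of 23 sites, 3 differences are transitions and 8 are transversions, so P = 3/23 ≈ 0.130435 and Q = 8/23 ≈ 0.347826.
Under the Kimura two-parameter model, d = −½ ln(1 − 2P − Q) − ¼ ln(1 − 2Q).
1 − 2P − Q = 0.391304, giving −½ ln(0.391304) = 0.469135.
1 − 2Q = 0.304348, giving −¼ ln(0.304348) = 0.297396.
d = 0.469135 + 0.297396 = 0.766531.

0.77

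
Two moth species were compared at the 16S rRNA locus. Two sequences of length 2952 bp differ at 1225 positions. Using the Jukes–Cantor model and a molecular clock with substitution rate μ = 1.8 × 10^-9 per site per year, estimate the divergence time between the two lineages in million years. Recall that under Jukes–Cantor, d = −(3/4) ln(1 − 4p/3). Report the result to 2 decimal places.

167.89

p = 1225/2952 ≈ 0.414973.
d = −(3/4) ln(1 − 4p/3) = −0.75 ln(1 − 0.553297) = −0.75 ln(0.446703)
  = −0.75 × (-0.805861) = 0.604396 substitutions/site.
Under a molecular clock d = 2μt, so t = d/(2μ) = 0.604396 / (2 × 1.8 × 10^-9) = 167.89 million years.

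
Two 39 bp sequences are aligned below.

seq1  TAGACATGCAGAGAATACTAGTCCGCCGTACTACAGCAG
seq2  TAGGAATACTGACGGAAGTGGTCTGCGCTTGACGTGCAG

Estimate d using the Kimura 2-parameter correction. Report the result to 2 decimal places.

0.79

Of 39 sites, 6 differences are transitions and 13 are transversions, so P = 6/39 ≈ 0.153846 and Q = 13/39 ≈ 0.333333.
Under the Kimura two-parameter model, d = −½ ln(1 − 2P − Q) − ¼ ln(1 − 2Q).
1 − 2P − Q = 0.358975, giving −½ ln(0.358975) = 0.512251.
1 − 2Q = 0.333334, giving −¼ ln(0.333334) = 0.274653.
d = 0.512251 + 0.274653 = 0.786904.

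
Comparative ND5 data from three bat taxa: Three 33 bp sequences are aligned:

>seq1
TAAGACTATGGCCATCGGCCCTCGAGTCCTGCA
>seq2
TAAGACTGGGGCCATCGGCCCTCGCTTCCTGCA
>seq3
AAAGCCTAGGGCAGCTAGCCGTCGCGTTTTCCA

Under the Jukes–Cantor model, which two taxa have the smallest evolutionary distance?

seq1–seq2: 4/33 differ, p = 0.121, d = 0.132.
seq1–seq3: 13/33 differ, p = 0.394, d = 0.559.
seq2–seq3: 13/33 differ, p = 0.394, d = 0.559.
The smallest distance is between seq1 and seq2.

seq1 and seq2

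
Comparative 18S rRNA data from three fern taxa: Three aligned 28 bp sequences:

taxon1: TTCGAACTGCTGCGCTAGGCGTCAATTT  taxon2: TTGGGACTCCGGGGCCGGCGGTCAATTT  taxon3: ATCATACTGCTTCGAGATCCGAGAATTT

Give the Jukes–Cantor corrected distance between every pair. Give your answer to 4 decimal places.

d(taxon1,taxon2) = 0.4197, d(taxon1,taxon3) = 0.4850, d(taxon2,taxon3) = 0.9396

taxon1–taxon2: 9/28 sites differ → p ≈ 0.321429, d = −0.75 ln(1 − 0.428572) = 0.419713 ≈ 0.4197.
taxon1–taxon3: 10/28 sites differ → p ≈ 0.357143, d = −0.75 ln(1 − 0.476191) = 0.484971 ≈ 0.4850.
taxon2–taxon3: 15/28 sites differ → p ≈ 0.535714, d = −0.75 ln(1 − 0.714285) = 0.939570 ≈ 0.9396.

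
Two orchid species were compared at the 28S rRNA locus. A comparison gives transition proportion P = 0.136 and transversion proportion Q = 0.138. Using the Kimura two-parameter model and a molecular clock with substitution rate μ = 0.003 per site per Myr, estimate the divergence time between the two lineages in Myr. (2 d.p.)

57.43

Under the Kimura two-parameter model, d = −½ ln(1 − 2P − Q) − ¼ ln(1 − 2Q).
1 − 2P − Q = 0.59, giving −½ ln(0.59) = 0.263816.
1 − 2Q = 0.724, giving −¼ ln(0.724) = 0.080741.
d = 0.263816 + 0.080741 = 0.344557.
Under a molecular clock d = 2μt, so t = d/(2μ) = 0.344557 / (2 × 0.003) = 57.43 Myr.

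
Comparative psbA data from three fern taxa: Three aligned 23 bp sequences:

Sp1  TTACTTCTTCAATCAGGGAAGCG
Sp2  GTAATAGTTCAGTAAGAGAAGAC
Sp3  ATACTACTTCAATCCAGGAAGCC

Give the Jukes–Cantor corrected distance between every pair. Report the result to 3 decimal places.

Sp1–Sp2: 9/23 sites differ → p ≈ 0.391304, d = −0.75 ln(1 − 0.521739) = 0.553199 ≈ 0.553.
Sp1–Sp3: 5/23 sites differ → p ≈ 0.217391, d = −0.75 ln(1 − 0.289855) = 0.256715 ≈ 0.257.
Sp2–Sp3: 9/23 sites differ → p ≈ 0.391304, d = −0.75 ln(1 − 0.521739) = 0.553199 ≈ 0.553.

d(Sp1,Sp2) = 0.553, d(Sp1,Sp3) = 0.257, d(Sp2,Sp3) = 0.553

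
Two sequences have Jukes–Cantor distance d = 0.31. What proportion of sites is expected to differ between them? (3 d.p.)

0.254

p = (3/4)(1 − e^(−4d/3)) = 0.75 × (1 − e^(-0.413333)) = 0.75 × (1 − 0.661442) = 0.253919.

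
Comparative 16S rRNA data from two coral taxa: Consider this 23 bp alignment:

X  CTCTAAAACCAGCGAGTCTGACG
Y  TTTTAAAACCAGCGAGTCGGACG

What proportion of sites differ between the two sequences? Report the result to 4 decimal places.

0.1304

The sequences differ at 3 of 23 positions (sites 1, 3, 19).
p = 3/23 = 0.130434… ≈ 0.1304 (to 4 d.p.).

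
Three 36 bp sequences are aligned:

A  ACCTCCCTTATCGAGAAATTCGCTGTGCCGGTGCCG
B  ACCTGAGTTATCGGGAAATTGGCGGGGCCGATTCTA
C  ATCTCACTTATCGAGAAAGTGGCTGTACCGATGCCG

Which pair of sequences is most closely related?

A and C

A–B: 11/36 differ, p = 0.306, d = 0.392.
A–C: 6/36 differ, p = 0.167, d = 0.188.
B–C: 11/36 differ, p = 0.306, d = 0.392.
The smallest distance is between A and C.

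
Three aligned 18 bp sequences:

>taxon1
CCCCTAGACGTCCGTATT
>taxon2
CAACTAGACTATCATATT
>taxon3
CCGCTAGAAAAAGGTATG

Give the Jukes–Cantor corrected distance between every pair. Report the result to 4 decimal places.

taxon1–taxon2: 6/18 sites differ → p ≈ 0.333333, d = −0.75 ln(1 − 0.444444) = 0.440839 ≈ 0.4408.
taxon1–taxon3: 7/18 sites differ → p ≈ 0.388889, d = −0.75 ln(1 − 0.518519) = 0.548166 ≈ 0.5482.
taxon2–taxon3: 8/18 sites differ → p ≈ 0.444444, d = −0.75 ln(1 − 0.592592) = 0.673455 ≈ 0.6735.

d(taxon1,taxon2) = 0.4408, d(taxon1,taxon3) = 0.5482, d(taxon2,taxon3) = 0.6735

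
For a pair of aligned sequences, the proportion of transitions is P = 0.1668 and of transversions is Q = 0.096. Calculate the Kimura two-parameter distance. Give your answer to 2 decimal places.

0.33

Under the Kimura two-parameter model, d = −½ ln(1 − 2P − Q) − ¼ ln(1 − 2Q).
1 − 2P − Q = 0.5704, giving −½ ln(0.5704) = 0.280709.
1 − 2Q = 0.808, giving −¼ ln(0.808) = 0.053298.
d = 0.280709 + 0.053298 = 0.334007.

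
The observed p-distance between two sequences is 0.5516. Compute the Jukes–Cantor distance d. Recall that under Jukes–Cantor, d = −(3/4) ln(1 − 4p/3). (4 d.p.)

d = −(3/4) ln(1 − 4p/3) = −0.75 ln(1 − 0.735467) = −0.75 ln(0.264533)
  = −0.75 × (-1.329789) = 0.997342 substitutions/site.

0.9973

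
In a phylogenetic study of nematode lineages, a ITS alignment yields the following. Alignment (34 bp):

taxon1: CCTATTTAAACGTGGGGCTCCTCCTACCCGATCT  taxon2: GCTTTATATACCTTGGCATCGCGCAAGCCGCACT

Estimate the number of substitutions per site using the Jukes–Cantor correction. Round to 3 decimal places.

The sequences differ at 15 of 34 sites, so p = 15/34 ≈ 0.441176.
d = −(3/4) ln(1 − 4p/3) = −0.75 ln(1 − 0.588235) = −0.75 ln(0.411765)
  = −0.75 × (-0.887302) = 0.665477 substitutions/site.

0.665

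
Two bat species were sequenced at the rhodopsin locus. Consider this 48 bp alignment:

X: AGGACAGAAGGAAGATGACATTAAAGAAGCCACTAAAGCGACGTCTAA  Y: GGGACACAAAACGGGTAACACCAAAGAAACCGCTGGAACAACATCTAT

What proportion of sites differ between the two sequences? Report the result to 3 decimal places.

0.375

The sequences differ at 18 of 48 positions.
p = 18/48 = 0.375.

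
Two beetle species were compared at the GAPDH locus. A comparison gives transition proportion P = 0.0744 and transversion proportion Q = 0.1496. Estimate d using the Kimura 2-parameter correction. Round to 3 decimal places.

Under the Kimura two-parameter model, d = −½ ln(1 − 2P − Q) − ¼ ln(1 − 2Q).
1 − 2P − Q = 0.7016, giving −½ ln(0.7016) = 0.177196.
1 − 2Q = 0.7008, giving −¼ ln(0.7008) = 0.088883.
d = 0.177196 + 0.088883 = 0.266079.

0.266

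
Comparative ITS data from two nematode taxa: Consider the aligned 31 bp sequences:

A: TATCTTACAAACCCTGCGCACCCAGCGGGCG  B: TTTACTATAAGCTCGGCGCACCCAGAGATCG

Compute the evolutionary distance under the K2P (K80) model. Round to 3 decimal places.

Of 31 sites, 5 differences are transitions and 5 are transversions, so P = 5/31 ≈ 0.16129 and Q = 5/31 ≈ 0.16129.
Under the Kimura two-parameter model, d = −½ ln(1 − 2P − Q) − ¼ ln(1 − 2Q).
1 − 2P − Q = 0.51613, giving −½ ln(0.51613) = 0.330698.
1 − 2Q = 0.67742, giving −¼ ln(0.67742) = 0.097366.
d = 0.330698 + 0.097366 = 0.428064.

0.428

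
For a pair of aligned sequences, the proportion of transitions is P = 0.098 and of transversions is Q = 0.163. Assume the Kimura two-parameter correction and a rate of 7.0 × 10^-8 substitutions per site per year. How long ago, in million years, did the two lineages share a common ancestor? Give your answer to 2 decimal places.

Under the Kimura two-parameter model, d = −½ ln(1 − 2P − Q) − ¼ ln(1 − 2Q).
1 − 2P − Q = 0.641, giving −½ ln(0.641) = 0.222363.
1 − 2Q = 0.674, giving −¼ ln(0.674) = 0.098631.
d = 0.222363 + 0.098631 = 0.320994.
Under a molecular clock d = 2μt, so t = d/(2μ) = 0.320994 / (2 × 7.0 × 10^-8) = 2.29 million years.

2.29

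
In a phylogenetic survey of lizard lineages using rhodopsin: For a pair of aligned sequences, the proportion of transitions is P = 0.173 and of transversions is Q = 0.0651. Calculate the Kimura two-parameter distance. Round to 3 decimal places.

0.300

Under the Kimura two-parameter model, d = −½ ln(1 − 2P − Q) − ¼ ln(1 − 2Q).
1 − 2P − Q = 0.5889, giving −½ ln(0.5889) = 0.264749.
1 − 2Q = 0.8698, giving −¼ ln(0.8698) = 0.034873.
d = 0.264749 + 0.034873 = 0.299622.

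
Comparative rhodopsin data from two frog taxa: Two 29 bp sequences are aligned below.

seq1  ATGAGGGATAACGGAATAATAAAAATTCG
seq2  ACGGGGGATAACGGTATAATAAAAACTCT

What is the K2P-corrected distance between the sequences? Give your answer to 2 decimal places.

Of 29 sites, 3 differences are transitions and 2 are transversions, so P = 3/29 ≈ 0.103448 and Q = 2/29 ≈ 0.068966.
Under the Kimura two-parameter model, d = −½ ln(1 − 2P − Q) − ¼ ln(1 − 2Q).
1 − 2P − Q = 0.724138, giving −½ ln(0.724138) = 0.161387.
1 − 2Q = 0.862068, giving −¼ ln(0.862068) = 0.037105.
d = 0.161387 + 0.037105 = 0.198492.

0.20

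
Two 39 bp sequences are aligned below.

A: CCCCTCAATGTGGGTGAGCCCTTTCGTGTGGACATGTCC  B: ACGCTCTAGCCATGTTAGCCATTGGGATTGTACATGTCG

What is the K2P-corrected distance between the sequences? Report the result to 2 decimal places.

Of 39 sites, 2 differences are transitions and 14 are transversions, so P = 2/39 ≈ 0.051282 and Q = 14/39 ≈ 0.358974.
Under the Kimura two-parameter model, d = −½ ln(1 − 2P − Q) − ¼ ln(1 − 2Q).
1 − 2P − Q = 0.538462, giving −½ ln(0.538462) = 0.309519.
1 − 2Q = 0.282052, giving −¼ ln(0.282052) = 0.316416.
d = 0.309519 + 0.316416 = 0.625935.

0.63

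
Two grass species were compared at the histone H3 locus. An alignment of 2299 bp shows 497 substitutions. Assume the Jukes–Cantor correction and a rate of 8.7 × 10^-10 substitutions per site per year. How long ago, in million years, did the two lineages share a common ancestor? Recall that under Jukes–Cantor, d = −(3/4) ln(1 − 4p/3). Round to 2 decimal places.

146.56

p = 497/2299 ≈ 0.216181.
d = −(3/4) ln(1 − 4p/3) = −0.75 ln(1 − 0.288241) = −0.75 ln(0.711759)
  = −0.75 × (-0.340016) = 0.255012 substitutions/site.
Under a molecular clock d = 2μt, so t = d/(2μ) = 0.255012 / (2 × 8.7 × 10^-10) = 146.56 million years.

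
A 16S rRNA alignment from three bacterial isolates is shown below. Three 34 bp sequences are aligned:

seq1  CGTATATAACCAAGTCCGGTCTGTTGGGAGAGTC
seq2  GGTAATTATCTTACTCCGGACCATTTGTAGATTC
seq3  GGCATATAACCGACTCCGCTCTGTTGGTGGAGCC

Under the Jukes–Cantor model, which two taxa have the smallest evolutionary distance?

seq1 and seq3

seq1–seq2: 13/34 differ, p = 0.382, d = 0.535.
seq1–seq3: 8/34 differ, p = 0.235, d = 0.282.
seq2–seq3: 14/34 differ, p = 0.412, d = 0.597.
The smallest distance is between seq1 and seq3.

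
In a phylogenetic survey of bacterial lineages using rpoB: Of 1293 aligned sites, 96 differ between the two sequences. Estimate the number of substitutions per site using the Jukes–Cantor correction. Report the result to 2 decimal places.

p = 96/1293 ≈ 0.074246.
d = −(3/4) ln(1 − 4p/3) = −0.75 ln(1 − 0.098995) = −0.75 ln(0.901005)
  = −0.75 × (-0.104244) = 0.078183 substitutions/site.

0.08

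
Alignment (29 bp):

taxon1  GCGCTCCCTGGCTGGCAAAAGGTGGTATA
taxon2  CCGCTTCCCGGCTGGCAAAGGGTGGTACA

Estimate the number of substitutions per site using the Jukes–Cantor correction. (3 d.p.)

0.196

The sequences differ at 5 of 29 sites (1, 6, 9, 20, 28), so p = 5/29 ≈ 0.172414.
d = −(3/4) ln(1 − 4p/3) = −0.75 ln(1 − 0.229885) = −0.75 ln(0.770115)
  = −0.75 × (-0.261215) = 0.195911 substitutions/site.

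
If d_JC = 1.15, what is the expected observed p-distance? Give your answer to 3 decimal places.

0.588

p = (3/4)(1 − e^(−4d/3)) = 0.75 × (1 − e^(-1.533333)) = 0.75 × (1 − 0.215815) = 0.588139.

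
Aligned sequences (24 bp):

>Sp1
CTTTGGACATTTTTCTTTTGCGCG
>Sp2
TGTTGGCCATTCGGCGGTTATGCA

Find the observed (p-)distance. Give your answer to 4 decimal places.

The sequences differ at 11 of 24 positions.
p = 11/24 = 0.458333… ≈ 0.4583 (to 4 d.p.).

0.4583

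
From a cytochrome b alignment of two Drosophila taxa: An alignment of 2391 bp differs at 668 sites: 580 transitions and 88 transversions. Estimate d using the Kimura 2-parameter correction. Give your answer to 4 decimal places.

P = 580/2391 ≈ 0.242576 and Q = 88/2391 ≈ 0.036805.
Under the Kimura two-parameter model, d = −½ ln(1 − 2P − Q) − ¼ ln(1 − 2Q).
1 − 2P − Q = 0.478043, giving −½ ln(0.478043) = 0.369027.
1 − 2Q = 0.92639, giving −¼ ln(0.92639) = 0.019115.
d = 0.369027 + 0.019115 = 0.388142.

0.3881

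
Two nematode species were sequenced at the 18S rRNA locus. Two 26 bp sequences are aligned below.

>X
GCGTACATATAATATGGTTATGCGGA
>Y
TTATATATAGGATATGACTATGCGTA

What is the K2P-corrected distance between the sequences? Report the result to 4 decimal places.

Of 26 sites, 6 differences are transitions and 3 are transversions, so P = 6/26 ≈ 0.230769 and Q = 3/26 ≈ 0.115385.
Under the Kimura two-parameter model, d = −½ ln(1 − 2P − Q) − ¼ ln(1 − 2Q).
1 − 2P − Q = 0.423077, giving −½ ln(0.423077) = 0.430101.
1 − 2Q = 0.76923, giving −¼ ln(0.76923) = 0.065591.
d = 0.430101 + 0.065591 = 0.495692.

0.4957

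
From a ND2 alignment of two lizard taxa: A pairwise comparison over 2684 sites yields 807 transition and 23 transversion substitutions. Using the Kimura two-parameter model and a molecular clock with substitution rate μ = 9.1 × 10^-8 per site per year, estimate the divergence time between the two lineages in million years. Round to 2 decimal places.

2.61

P = 807/2684 ≈ 0.300671 and Q = 23/2684 ≈ 0.008569.
Under the Kimura two-parameter model, d = −½ ln(1 − 2P − Q) − ¼ ln(1 − 2Q).
1 − 2P − Q = 0.390089, giving −½ ln(0.390089) = 0.470690.
1 − 2Q = 0.982862, giving −¼ ln(0.982862) = 0.004322.
d = 0.470690 + 0.004322 = 0.475012.
Under a molecular clock d = 2μt, so t = d/(2μ) = 0.475012 / (2 × 9.1 × 10^-8) = 2.61 million years.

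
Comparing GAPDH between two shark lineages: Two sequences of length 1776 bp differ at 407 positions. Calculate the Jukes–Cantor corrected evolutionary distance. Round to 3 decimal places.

p = 407/1776 ≈ 0.229167.
d = −(3/4) ln(1 − 4p/3) = −0.75 ln(1 − 0.305556) = −0.75 ln(0.694444)
  = −0.75 × (-0.364644) = 0.273483 substitutions/site.

0.273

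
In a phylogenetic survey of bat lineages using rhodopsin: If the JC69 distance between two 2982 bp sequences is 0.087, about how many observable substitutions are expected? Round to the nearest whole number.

Invert JC69: p = (3/4)(1 − e^(−4d/3)) = 0.75 × (1 − e^(-0.116)) = 0.75 × (1 − 0.890475) = 0.082144.
Expected differing sites = pL ≈ 0.082144 × 2982 = 244.953408 ≈ 245.

245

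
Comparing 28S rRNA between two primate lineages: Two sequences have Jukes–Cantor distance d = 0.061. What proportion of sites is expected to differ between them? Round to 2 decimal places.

p = (3/4)(1 − e^(−4d/3)) = 0.75 × (1 − e^(-0.081333)) = 0.75 × (1 − 0.921887) = 0.058585.

0.06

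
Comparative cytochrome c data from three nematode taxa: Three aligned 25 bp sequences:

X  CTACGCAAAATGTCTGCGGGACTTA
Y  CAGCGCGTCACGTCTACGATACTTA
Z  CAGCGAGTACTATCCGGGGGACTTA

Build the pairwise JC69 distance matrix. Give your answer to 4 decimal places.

X–Y: 9/25 sites differ → p = 0.36, d = −0.75 ln(1 − 0.48) = 0.490445 ≈ 0.4904.
X–Z: 9/25 sites differ → p = 0.36, d = −0.75 ln(1 − 0.48) = 0.490445 ≈ 0.4904.
Y–Z: 10/25 sites differ → p = 0.4, d = −0.75 ln(1 − 0.533333) = 0.571605 ≈ 0.5716.

d(X,Y) = 0.4904, d(X,Z) = 0.4904, d(Y,Z) = 0.5716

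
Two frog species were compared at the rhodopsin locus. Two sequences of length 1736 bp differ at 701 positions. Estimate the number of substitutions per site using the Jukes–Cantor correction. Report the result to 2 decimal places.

p = 701/1736 ≈ 0.403802.
d = −(3/4) ln(1 − 4p/3) = −0.75 ln(1 − 0.538403) = −0.75 ln(0.461597)
  = −0.75 × (-0.773063) = 0.579797 substitutions/site.

0.58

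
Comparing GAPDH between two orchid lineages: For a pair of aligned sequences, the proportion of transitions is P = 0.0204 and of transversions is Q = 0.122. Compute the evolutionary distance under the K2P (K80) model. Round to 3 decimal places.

0.159

Under the Kimura two-parameter model, d = −½ ln(1 − 2P − Q) − ¼ ln(1 − 2Q).
1 − 2P − Q = 0.8372, giving −½ ln(0.8372) = 0.088846.
1 − 2Q = 0.756, giving −¼ ln(0.756) = 0.069928.
d = 0.088846 + 0.069928 = 0.158774.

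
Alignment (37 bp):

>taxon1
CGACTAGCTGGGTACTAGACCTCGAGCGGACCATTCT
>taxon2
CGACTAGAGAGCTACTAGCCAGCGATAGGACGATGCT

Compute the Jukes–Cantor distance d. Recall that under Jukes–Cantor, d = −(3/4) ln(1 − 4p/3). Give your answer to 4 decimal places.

0.3786

The sequences differ at 11 of 37 sites, so p = 11/37 ≈ 0.297297.
d = −(3/4) ln(1 − 4p/3) = −0.75 ln(1 − 0.396396) = −0.75 ln(0.603604)
  = −0.75 × (-0.504837) = 0.378628 substitutions/site.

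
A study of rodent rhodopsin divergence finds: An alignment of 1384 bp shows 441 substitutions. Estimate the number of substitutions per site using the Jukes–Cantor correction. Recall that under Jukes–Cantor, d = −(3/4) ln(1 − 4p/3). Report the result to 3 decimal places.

0.415

p = 441/1384 ≈ 0.318642.
d = −(3/4) ln(1 − 4p/3) = −0.75 ln(1 − 0.424856) = −0.75 ln(0.575144)
  = −0.75 × (-0.553135) = 0.414851 substitutions/site.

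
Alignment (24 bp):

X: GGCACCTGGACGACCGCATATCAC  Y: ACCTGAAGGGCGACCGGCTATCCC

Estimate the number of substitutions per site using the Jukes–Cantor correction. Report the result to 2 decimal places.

The sequences differ at 10 of 24 sites (1, 2, 4, 5, 6, 7, 10, 17, 18, 23), so p = 10/24 ≈ 0.416667.
d = −(3/4) ln(1 − 4p/3) = −0.75 ln(1 − 0.555556) = −0.75 ln(0.444444)
  = −0.75 × (-0.810931) = 0.608198 substitutions/site.

0.61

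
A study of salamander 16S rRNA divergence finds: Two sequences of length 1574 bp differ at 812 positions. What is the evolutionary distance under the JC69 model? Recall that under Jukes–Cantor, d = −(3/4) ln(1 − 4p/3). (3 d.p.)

0.873

p = 812/1574 ≈ 0.515883.
d = −(3/4) ln(1 − 4p/3) = −0.75 ln(1 − 0.687844) = −0.75 ln(0.312156)
  = −0.75 × (-1.164252) = 0.873189 substitutions/site.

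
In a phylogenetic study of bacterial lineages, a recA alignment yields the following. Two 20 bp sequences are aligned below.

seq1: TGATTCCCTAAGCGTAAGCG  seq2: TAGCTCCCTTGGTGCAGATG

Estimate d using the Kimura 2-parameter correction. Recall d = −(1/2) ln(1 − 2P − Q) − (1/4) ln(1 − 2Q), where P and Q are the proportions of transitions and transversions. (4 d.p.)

Of 20 sites, 9 differences are transitions and 1 are transversions, so P = 9/20 = 0.45 and Q = 1/20 = 0.05.
Under the Kimura two-parameter model, d = −½ ln(1 − 2P − Q) − ¼ ln(1 − 2Q).
1 − 2P − Q = 0.05, giving −½ ln(0.05) = 1.497866.
1 − 2Q = 0.9, giving −¼ ln(0.9) = 0.026340.
d = 1.497866 + 0.026340 = 1.524206.

1.5242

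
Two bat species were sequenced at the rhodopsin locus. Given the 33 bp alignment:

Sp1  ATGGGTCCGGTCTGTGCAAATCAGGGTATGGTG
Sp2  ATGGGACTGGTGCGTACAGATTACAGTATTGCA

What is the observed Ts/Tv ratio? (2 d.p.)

Transitions are A↔G and C↔T; transversions are all other mismatches.
Transitions: 8. Transversions: 4.
R = 8/4 = 2.00.

2.00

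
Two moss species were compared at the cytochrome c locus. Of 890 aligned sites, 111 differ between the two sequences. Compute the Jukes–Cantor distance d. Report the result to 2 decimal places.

p = 111/890 ≈ 0.124719.
d = −(3/4) ln(1 − 4p/3) = −0.75 ln(1 − 0.166292) = −0.75 ln(0.833708)
  = −0.75 × (-0.181872) = 0.136404 substitutions/site.

0.14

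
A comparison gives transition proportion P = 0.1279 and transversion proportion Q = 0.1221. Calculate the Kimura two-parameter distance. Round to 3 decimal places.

0.307

Under the Kimura two-parameter model, d = −½ ln(1 − 2P − Q) − ¼ ln(1 − 2Q).
1 − 2P − Q = 0.6221, giving −½ ln(0.6221) = 0.237327.
1 − 2Q = 0.7558, giving −¼ ln(0.7558) = 0.069995.
d = 0.237327 + 0.069995 = 0.307322.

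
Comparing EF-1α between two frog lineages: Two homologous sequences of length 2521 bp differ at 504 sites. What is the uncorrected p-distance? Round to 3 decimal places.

0.200

p = 504/2521 = 0.199920… ≈ 0.200 (to 3 d.p.).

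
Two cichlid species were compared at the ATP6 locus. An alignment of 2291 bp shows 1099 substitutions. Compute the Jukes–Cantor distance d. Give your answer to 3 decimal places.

0.765

p = 1099/2291 ≈ 0.479703.
d = −(3/4) ln(1 − 4p/3) = −0.75 ln(1 − 0.639604) = −0.75 ln(0.360396)
  = −0.75 × (-1.020552) = 0.765414 substitutions/site.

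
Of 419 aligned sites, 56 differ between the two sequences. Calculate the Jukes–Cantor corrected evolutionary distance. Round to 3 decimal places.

p = 56/419 ≈ 0.133652.
d = −(3/4) ln(1 − 4p/3) = −0.75 ln(1 − 0.178203) = −0.75 ln(0.821797)
  = −0.75 × (-0.196262) = 0.147197 substitutions/site.

0.147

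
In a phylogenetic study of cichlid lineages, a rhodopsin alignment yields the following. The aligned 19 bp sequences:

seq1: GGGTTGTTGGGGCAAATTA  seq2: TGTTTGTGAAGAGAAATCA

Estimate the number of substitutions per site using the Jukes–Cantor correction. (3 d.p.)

0.618

The sequences differ at 8 of 19 sites (1, 3, 8, 9, 10, 12, 13, 18), so p = 8/19 ≈ 0.421053.
d = −(3/4) ln(1 − 4p/3) = −0.75 ln(1 − 0.561404) = −0.75 ln(0.438596)
  = −0.75 × (-0.824177) = 0.618133 substitutions/site.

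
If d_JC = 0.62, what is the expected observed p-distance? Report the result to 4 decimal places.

p = (3/4)(1 − e^(−4d/3)) = 0.75 × (1 − e^(-0.826667)) = 0.75 × (1 − 0.437505) = 0.421871.

0.4219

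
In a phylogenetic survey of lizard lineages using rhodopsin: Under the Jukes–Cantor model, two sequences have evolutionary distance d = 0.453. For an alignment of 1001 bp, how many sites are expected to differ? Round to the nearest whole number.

Invert JC69: p = (3/4)(1 − e^(−4d/3)) = 0.75 × (1 − e^(-0.604)) = 0.75 × (1 − 0.546621) = 0.340034.
Expected differing sites = pL ≈ 0.340034 × 1001 = 340.374034 ≈ 340.

340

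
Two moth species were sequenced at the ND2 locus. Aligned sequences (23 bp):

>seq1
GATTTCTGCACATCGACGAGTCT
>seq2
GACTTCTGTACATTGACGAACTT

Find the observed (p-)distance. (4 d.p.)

The sequences differ at 6 of 23 positions (sites 3, 9, 14, 20, 21, 22).
p = 6/23 = 0.260869… ≈ 0.2609 (to 4 d.p.).

0.2609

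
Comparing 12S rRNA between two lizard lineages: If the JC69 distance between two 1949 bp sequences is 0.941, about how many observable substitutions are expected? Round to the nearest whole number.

Invert JC69: p = (3/4)(1 − e^(−4d/3)) = 0.75 × (1 − e^(-1.254667)) = 0.75 × (1 − 0.285171) = 0.536122.
Expected differing sites = pL ≈ 0.536122 × 1949 = 1044.901778 ≈ 1045.

1045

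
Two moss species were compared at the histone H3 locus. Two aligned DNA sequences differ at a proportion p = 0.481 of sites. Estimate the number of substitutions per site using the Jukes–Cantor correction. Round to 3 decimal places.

0.769

d = −(3/4) ln(1 − 4p/3) = −0.75 ln(1 − 0.641333) = −0.75 ln(0.358667)
  = −0.75 × (-1.025361) = 0.769021 substitutions/site.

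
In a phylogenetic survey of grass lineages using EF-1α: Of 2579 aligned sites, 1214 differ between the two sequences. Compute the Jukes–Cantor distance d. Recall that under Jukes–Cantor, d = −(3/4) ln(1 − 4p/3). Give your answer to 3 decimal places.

p = 1214/2579 ≈ 0.470725.
d = −(3/4) ln(1 − 4p/3) = −0.75 ln(1 − 0.627633) = −0.75 ln(0.372367)
  = −0.75 × (-0.987875) = 0.740906 substitutions/site.

0.741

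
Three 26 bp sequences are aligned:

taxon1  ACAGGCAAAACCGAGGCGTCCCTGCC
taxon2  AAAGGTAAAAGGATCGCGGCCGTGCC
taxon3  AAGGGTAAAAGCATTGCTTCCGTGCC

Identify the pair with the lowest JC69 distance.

taxon2 and taxon3

taxon1–taxon2: 9/26 differ, p = 0.346, d = 0.464.
taxon1–taxon3: 9/26 differ, p = 0.346, d = 0.464.
taxon2–taxon3: 5/26 differ, p = 0.192, d = 0.222.
The smallest distance is between taxon2 and taxon3.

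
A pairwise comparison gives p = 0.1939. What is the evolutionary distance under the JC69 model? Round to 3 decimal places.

0.224

d = −(3/4) ln(1 − 4p/3) = −0.75 ln(1 − 0.258533) = −0.75 ln(0.741467)
  = −0.75 × (-0.299125) = 0.224344 substitutions/site.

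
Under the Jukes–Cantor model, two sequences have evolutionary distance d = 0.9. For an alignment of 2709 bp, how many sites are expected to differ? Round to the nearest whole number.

1420

Invert JC69: p = (3/4)(1 − e^(−4d/3)) = 0.75 × (1 − e^(-1.2)) = 0.75 × (1 − 0.301194) = 0.524105.
Expected differing sites = pL ≈ 0.524105 × 2709 = 1419.800445 ≈ 1420.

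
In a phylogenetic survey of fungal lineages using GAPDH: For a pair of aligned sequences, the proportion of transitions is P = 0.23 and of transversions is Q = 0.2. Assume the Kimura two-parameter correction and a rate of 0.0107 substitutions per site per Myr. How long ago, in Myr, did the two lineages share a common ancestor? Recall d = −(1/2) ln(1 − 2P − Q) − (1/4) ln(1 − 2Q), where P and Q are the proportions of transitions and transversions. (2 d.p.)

31.17

Under the Kimura two-parameter model, d = −½ ln(1 − 2P − Q) − ¼ ln(1 − 2Q).
1 − 2P − Q = 0.34, giving −½ ln(0.34) = 0.539405.
1 − 2Q = 0.6, giving −¼ ln(0.6) = 0.127706.
d = 0.539405 + 0.127706 = 0.667111.
Under a molecular clock d = 2μt, so t = d/(2μ) = 0.667111 / (2 × 0.0107) = 31.17 Myr.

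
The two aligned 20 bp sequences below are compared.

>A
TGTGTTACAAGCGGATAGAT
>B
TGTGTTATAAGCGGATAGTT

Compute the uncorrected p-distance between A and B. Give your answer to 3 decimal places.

The sequences differ at 2 of 20 positions (sites 8, 19).
p = 2/20 = 0.100.

0.100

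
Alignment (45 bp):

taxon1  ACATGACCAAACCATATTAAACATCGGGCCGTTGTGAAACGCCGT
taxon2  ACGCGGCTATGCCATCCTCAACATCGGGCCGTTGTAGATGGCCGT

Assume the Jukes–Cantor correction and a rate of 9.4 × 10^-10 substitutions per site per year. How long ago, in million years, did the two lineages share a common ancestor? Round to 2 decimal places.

The sequences differ at 13 of 45 sites, so p = 13/45 ≈ 0.288889.
d = −(3/4) ln(1 − 4p/3) = −0.75 ln(1 − 0.385185) = −0.75 ln(0.614815)
  = −0.75 × (-0.486434) = 0.364826 substitutions/site.
Under a molecular clock d = 2μt, so t = d/(2μ) = 0.364826 / (2 × 9.4 × 10^-10) = 194.06 million years.

194.06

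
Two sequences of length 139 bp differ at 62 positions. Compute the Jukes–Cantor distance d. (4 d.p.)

0.6774

p = 62/139 ≈ 0.446043.
d = −(3/4) ln(1 − 4p/3) = −0.75 ln(1 − 0.594724) = −0.75 ln(0.405276)
  = −0.75 × (-0.903187) = 0.677390 substitutions/site.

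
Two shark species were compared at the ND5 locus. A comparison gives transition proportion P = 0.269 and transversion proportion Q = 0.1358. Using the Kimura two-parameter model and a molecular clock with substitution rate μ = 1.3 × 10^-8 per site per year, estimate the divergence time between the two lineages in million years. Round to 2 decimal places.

24.59

Under the Kimura two-parameter model, d = −½ ln(1 − 2P − Q) − ¼ ln(1 − 2Q).
1 − 2P − Q = 0.3262, giving −½ ln(0.3262) = 0.560122.
1 − 2Q = 0.7284, giving −¼ ln(0.7284) = 0.079226.
d = 0.560122 + 0.079226 = 0.639348.
Under a molecular clock d = 2μt, so t = d/(2μ) = 0.639348 / (2 × 1.3 × 10^-8) = 24.59 million years.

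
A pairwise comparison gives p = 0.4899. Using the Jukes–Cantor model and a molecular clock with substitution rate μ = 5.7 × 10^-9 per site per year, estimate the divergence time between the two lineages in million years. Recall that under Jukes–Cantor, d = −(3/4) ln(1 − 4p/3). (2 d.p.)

69.67

d = −(3/4) ln(1 − 4p/3) = −0.75 ln(1 − 0.6532) = −0.75 ln(0.3468)
  = −0.75 × (-1.059007) = 0.794255 substitutions/site.
Under a molecular clock d = 2μt, so t = d/(2μ) = 0.794255 / (2 × 5.7 × 10^-9) = 69.67 million years.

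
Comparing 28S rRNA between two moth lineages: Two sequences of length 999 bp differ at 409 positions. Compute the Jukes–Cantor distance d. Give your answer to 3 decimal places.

0.592

p = 409/999 ≈ 0.409409.
d = −(3/4) ln(1 − 4p/3) = −0.75 ln(1 − 0.545879) = −0.75 ln(0.454121)
  = −0.75 × (-0.789392) = 0.592044 substitutions/site.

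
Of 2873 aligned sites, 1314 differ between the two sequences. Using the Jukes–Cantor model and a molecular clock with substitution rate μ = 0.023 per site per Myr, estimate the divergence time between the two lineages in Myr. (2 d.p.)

15.34

p = 1314/2873 ≈ 0.457362.
d = −(3/4) ln(1 − 4p/3) = −0.75 ln(1 − 0.609816) = −0.75 ln(0.390184)
  = −0.75 × (-0.941137) = 0.705853 substitutions/site.
Under a molecular clock d = 2μt, so t = d/(2μ) = 0.705853 / (2 × 0.023) = 15.34 Myr.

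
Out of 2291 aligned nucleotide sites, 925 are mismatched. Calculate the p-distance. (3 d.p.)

0.404

p = 925/2291 = 0.403753… ≈ 0.404 (to 3 d.p.).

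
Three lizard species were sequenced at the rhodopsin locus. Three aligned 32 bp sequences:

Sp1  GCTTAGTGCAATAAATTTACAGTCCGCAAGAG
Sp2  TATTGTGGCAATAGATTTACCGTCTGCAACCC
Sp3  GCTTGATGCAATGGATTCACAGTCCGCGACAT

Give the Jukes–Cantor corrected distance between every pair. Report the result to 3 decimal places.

Sp1–Sp2: 11/32 sites differ → p = 0.34375, d = −0.75 ln(1 − 0.458333) = 0.459828 ≈ 0.460.
Sp1–Sp3: 8/32 sites differ → p = 0.25, d = −0.75 ln(1 − 0.333333) = 0.304098 ≈ 0.304.
Sp2–Sp3: 11/32 sites differ → p = 0.34375, d = −0.75 ln(1 − 0.458333) = 0.459828 ≈ 0.460.

d(Sp1,Sp2) = 0.460, d(Sp1,Sp3) = 0.304, d(Sp2,Sp3) = 0.460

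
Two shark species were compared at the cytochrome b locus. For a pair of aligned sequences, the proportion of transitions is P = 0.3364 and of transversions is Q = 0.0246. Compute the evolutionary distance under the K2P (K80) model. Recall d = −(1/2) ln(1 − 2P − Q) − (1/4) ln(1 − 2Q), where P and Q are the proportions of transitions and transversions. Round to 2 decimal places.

Under the Kimura two-parameter model, d = −½ ln(1 − 2P − Q) − ¼ ln(1 − 2Q).
1 − 2P − Q = 0.3026, giving −½ ln(0.3026) = 0.597672.
1 − 2Q = 0.9508, giving −¼ ln(0.9508) = 0.012613.
d = 0.597672 + 0.012613 = 0.610285.

0.61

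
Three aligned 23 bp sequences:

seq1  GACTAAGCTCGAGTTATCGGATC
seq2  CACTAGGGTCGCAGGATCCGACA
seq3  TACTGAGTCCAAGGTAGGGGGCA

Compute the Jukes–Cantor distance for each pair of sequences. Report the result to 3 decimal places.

d(seq1,seq2) = 0.650, d(seq1,seq3) = 0.761, d(seq2,seq3) = 1.051

seq1–seq2: 10/23 sites differ → p ≈ 0.434783, d = −0.75 ln(1 − 0.579711) = 0.650110 ≈ 0.650.
seq1–seq3: 11/23 sites differ → p ≈ 0.478261, d = −0.75 ln(1 − 0.637681) = 0.761423 ≈ 0.761.
seq2–seq3: 13/23 sites differ → p ≈ 0.565217, d = −0.75 ln(1 − 0.753623) = 1.050669 ≈ 1.051.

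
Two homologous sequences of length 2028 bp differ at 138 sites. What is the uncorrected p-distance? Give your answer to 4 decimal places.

0.0680

p = 138/2028 = 0.068047… ≈ 0.0680 (to 4 d.p.).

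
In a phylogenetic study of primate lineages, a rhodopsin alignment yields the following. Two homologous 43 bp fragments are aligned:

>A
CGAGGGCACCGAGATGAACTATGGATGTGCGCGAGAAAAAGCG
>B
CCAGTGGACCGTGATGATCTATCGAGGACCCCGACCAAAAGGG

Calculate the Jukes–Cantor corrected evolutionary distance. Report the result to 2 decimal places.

0.39

The sequences differ at 13 of 43 sites, so p = 13/43 ≈ 0.302326.
d = −(3/4) ln(1 − 4p/3) = −0.75 ln(1 − 0.403101) = −0.75 ln(0.596899)
  = −0.75 × (-0.516007) = 0.387005 substitutions/site.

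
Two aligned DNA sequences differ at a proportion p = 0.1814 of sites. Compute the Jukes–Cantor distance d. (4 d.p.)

d = −(3/4) ln(1 − 4p/3) = −0.75 ln(1 − 0.241867) = −0.75 ln(0.758133)
  = −0.75 × (-0.276896) = 0.207672 substitutions/site.

0.2077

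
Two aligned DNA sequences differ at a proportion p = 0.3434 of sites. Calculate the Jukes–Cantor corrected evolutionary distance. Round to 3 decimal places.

0.459

d = −(3/4) ln(1 − 4p/3) = −0.75 ln(1 − 0.457867) = −0.75 ln(0.542133)
  = −0.75 × (-0.612244) = 0.459183 substitutions/site.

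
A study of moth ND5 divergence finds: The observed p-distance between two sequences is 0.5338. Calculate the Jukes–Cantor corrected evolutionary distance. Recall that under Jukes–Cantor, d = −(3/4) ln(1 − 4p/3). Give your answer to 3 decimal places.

d = −(3/4) ln(1 − 4p/3) = −0.75 ln(1 − 0.711733) = −0.75 ln(0.288267)
  = −0.75 × (-1.243868) = 0.932901 substitutions/site.

0.933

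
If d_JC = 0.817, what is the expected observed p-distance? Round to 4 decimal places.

0.4977

p = (3/4)(1 − e^(−4d/3)) = 0.75 × (1 − e^(-1.089333)) = 0.75 × (1 − 0.336441) = 0.497669.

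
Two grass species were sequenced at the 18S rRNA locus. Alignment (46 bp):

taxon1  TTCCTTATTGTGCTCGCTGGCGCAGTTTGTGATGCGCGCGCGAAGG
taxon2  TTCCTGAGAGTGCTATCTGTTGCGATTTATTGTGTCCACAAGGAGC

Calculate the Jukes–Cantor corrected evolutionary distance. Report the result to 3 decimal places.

0.600

The sequences differ at 19 of 46 sites, so p = 19/46 ≈ 0.413043.
d = −(3/4) ln(1 − 4p/3) = −0.75 ln(1 − 0.550724) = −0.75 ln(0.449276)
  = −0.75 × (-0.800118) = 0.600089 substitutions/site.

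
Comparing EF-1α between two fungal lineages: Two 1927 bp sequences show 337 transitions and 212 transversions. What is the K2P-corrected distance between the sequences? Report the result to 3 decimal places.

P = 337/1927 ≈ 0.174883 and Q = 212/1927 ≈ 0.110016.
Under the Kimura two-parameter model, d = −½ ln(1 − 2P − Q) − ¼ ln(1 − 2Q).
1 − 2P − Q = 0.540218, giving −½ ln(0.540218) = 0.307891.
1 − 2Q = 0.779968, giving −¼ ln(0.779968) = 0.062126.
d = 0.307891 + 0.062126 = 0.370017.

0.370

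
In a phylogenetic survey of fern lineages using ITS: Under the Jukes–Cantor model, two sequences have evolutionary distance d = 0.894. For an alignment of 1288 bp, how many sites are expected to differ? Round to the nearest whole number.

673

Invert JC69: p = (3/4)(1 − e^(−4d/3)) = 0.75 × (1 − e^(-1.192)) = 0.75 × (1 − 0.303613) = 0.522290.
Expected differing sites = pL ≈ 0.522290 × 1288 = 672.70952 ≈ 673.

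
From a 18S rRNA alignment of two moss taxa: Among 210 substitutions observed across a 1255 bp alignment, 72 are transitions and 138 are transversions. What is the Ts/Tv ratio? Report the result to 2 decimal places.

0.52

R = 72/138 = 0.521739… ≈ 0.52 (to 2 d.p.).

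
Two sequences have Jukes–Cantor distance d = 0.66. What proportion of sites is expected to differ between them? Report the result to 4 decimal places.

0.4389

p = (3/4)(1 − e^(−4d/3)) = 0.75 × (1 − e^(-0.88)) = 0.75 × (1 − 0.414783) = 0.438913.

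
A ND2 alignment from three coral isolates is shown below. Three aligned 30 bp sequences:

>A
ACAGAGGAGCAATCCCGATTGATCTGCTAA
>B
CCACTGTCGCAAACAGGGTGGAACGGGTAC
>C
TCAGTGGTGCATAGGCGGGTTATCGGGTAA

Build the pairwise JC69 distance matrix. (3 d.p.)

d(A,B) = 0.730, d(A,C) = 0.572, d(B,C) = 0.647

A–B: 14/30 sites differ → p ≈ 0.466667, d = −0.75 ln(1 − 0.622223) = 0.730088 ≈ 0.730.
A–C: 12/30 sites differ → p = 0.4, d = −0.75 ln(1 − 0.533333) = 0.571605 ≈ 0.572.
B–C: 13/30 sites differ → p ≈ 0.433333, d = −0.75 ln(1 − 0.577777) = 0.646666 ≈ 0.647.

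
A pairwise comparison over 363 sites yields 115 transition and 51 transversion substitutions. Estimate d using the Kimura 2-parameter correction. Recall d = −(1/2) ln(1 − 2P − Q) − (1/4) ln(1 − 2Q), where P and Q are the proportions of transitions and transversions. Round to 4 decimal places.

0.8263

P = 115/363 ≈ 0.316804 and Q = 51/363 ≈ 0.140496.
Under the Kimura two-parameter model, d = −½ ln(1 − 2P − Q) − ¼ ln(1 − 2Q).
1 − 2P − Q = 0.225896, giving −½ ln(0.225896) = 0.743840.
1 − 2Q = 0.719008, giving −¼ ln(0.719008) = 0.082471.
d = 0.743840 + 0.082471 = 0.826311.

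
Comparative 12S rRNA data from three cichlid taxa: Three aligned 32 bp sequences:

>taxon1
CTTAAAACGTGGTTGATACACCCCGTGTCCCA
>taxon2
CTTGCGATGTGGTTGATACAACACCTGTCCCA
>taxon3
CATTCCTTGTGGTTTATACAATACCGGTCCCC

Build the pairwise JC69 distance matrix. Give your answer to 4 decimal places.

taxon1–taxon2: 7/32 sites differ → p = 0.21875, d = −0.75 ln(1 − 0.291667) = 0.258631 ≈ 0.2586.
taxon1–taxon3: 13/32 sites differ → p = 0.40625, d = −0.75 ln(1 − 0.541667) = 0.585119 ≈ 0.5851.
taxon2–taxon3: 8/32 sites differ → p = 0.25, d = −0.75 ln(1 − 0.333333) = 0.304098 ≈ 0.3041.

d(taxon1,taxon2) = 0.2586, d(taxon1,taxon3) = 0.5851, d(taxon2,taxon3) = 0.3041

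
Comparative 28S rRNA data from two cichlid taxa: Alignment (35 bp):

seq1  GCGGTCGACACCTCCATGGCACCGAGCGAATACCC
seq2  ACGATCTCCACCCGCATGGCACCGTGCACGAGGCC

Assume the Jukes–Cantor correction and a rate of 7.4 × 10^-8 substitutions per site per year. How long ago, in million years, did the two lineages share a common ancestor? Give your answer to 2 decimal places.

The sequences differ at 13 of 35 sites, so p = 13/35 ≈ 0.371429.
d = −(3/4) ln(1 − 4p/3) = −0.75 ln(1 − 0.495239) = −0.75 ln(0.504761)
  = −0.75 × (-0.683670) = 0.512753 substitutions/site.
Under a molecular clock d = 2μt, so t = d/(2μ) = 0.512753 / (2 × 7.4 × 10^-8) = 3.46 million years.

3.46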